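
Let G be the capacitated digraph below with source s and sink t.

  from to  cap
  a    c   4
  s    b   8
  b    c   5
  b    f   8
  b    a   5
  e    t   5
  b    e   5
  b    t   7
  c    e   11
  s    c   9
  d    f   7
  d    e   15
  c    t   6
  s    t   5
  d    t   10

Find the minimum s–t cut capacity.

22

Augment s→t: bottleneck 5, flow now 5.
Augment s→b→t: bottleneck 7, flow now 12.
Augment s→c→t: bottleneck 6, flow now 18.
Augment s→b→e→t: bottleneck 1, flow now 19.
Augment s→c→e→t: bottleneck 3, flow now 22.
No augmenting path remains; maximum flow = 22.
By max-flow min-cut, the minimum cut capacity equals the max flow.
In the residual graph, reachable from s: {s}.
Min-cut edges: s→b (8), s→c (9), s→t (5); capacity 8 + 9 + 5 = 22.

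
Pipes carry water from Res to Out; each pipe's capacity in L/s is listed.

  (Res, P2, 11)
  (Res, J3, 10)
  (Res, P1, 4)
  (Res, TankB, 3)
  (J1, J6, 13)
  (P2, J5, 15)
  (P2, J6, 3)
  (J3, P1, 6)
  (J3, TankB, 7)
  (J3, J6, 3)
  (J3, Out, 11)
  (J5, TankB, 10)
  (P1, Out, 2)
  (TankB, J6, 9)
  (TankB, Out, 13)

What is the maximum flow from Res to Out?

Augment Res→J3→Out: bottleneck 10, flow now 10.
Augment Res→P1→Out: bottleneck 2, flow now 12.
Augment Res→TankB→Out: bottleneck 3, flow now 15.
Augment Res→P2→J5→TankB→Out: bottleneck 10, flow now 25.
No augmenting path remains; maximum flow = 25.
In the residual graph, reachable from Res: {Res, P2, J5, P1, J6}.
Min-cut edges: Res→J3 (10), Res→TankB (3), J5→TankB (10), P1→Out (2); capacity 10 + 3 + 10 + 2 = 25.
This cut is saturated, so no flow can exceed 25.

25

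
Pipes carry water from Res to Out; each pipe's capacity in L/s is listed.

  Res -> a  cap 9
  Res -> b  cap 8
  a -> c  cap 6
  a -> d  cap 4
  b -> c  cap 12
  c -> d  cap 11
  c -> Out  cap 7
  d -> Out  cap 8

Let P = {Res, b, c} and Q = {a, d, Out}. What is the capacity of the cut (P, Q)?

Edges leaving {Res, b, c}: Res→a (9), c→d (11), c→Out (7).
Cut capacity = 9 + 11 + 7 = 27.

27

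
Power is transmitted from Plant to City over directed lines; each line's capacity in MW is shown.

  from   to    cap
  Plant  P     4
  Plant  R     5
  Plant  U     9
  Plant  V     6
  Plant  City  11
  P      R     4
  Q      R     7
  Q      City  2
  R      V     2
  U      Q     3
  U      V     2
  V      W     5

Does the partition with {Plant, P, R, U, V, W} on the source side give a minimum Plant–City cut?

No — its capacity is 14, but the minimum cut has capacity 13.

Given cut capacity: 11 + 3 = 14.
Augment Plant→City: bottleneck 11, flow now 11.
Augment Plant→U→Q→City: bottleneck 2, flow now 13.
No augmenting path remains; maximum flow = 13.
In the residual graph, reachable from Plant: {Plant, P, Q, R, U, V, W}.
Min-cut edges: Plant→City (11), Q→City (2); capacity 11 + 2 = 13.
Cut capacity 14 exceeds the max flow 13, so it is not minimum.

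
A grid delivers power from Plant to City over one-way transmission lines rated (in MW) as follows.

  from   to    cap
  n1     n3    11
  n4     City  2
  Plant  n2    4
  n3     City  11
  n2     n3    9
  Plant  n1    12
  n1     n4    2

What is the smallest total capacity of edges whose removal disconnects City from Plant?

Augment Plant→n1→n3→City: bottleneck 11, flow now 11.
Augment Plant→n1→n4→City: bottleneck 1, flow now 12.
Augment Plant→n2→n3→n1→n4→City: bottleneck 1, flow now 13. (uses reverse residual edge)
No augmenting path remains; maximum flow = 13.
By max-flow min-cut, the minimum cut capacity equals the max flow.
In the residual graph, reachable from Plant: {Plant, n1, n2, n3}.
Min-cut edges: n1→n4 (2), n3→City (11); capacity 2 + 11 = 13.

13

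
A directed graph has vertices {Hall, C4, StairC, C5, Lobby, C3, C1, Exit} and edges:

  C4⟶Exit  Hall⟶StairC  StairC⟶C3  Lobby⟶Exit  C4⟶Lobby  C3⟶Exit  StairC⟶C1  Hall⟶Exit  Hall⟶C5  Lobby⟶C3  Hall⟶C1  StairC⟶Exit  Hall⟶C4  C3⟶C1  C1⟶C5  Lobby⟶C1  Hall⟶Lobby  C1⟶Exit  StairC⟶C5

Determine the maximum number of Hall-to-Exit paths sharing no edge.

Assign every edge capacity 1; by Menger, the answer equals the max flow.
Path Hall→Exit (+1); total 1.
Path Hall→C4→Exit (+1); total 2.
Path Hall→StairC→Exit (+1); total 3.
Path Hall→Lobby→Exit (+1); total 4.
Path Hall→C1→Exit (+1); total 5.
No residual Hall→Exit path; max flow = 5.
Certifying cut of size 5: {Hall→C1, Hall→C4, Hall→Exit, Hall→Lobby, Hall→StairC}.

5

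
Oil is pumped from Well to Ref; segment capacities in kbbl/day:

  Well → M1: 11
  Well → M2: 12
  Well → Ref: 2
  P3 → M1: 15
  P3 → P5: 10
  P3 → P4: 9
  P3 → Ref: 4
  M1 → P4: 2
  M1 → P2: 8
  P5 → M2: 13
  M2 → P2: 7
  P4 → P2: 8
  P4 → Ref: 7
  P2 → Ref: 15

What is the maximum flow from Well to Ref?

19

Augment Well→Ref: bottleneck 2, flow now 2.
Augment Well→M1→P4→Ref: bottleneck 2, flow now 4.
Augment Well→M1→P2→Ref: bottleneck 8, flow now 12.
Augment Well→M2→P2→Ref: bottleneck 7, flow now 19.
No augmenting path remains; maximum flow = 19.
In the residual graph, reachable from Well: {Well, M1, M2}.
Min-cut edges: Well→Ref (2), M1→P4 (2), M1→P2 (8), M2→P2 (7); capacity 2 + 2 + 8 + 7 = 19.
This cut is saturated, so no flow can exceed 19.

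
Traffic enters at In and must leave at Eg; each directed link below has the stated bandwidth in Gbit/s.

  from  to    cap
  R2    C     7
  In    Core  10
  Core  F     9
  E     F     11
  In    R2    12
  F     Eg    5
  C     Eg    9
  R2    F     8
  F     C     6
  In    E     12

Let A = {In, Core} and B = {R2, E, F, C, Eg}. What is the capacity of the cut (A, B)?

33

Edges leaving {In, Core}: In→R2 (12), In→E (12), Core→F (9).
Cut capacity = 12 + 12 + 9 = 33.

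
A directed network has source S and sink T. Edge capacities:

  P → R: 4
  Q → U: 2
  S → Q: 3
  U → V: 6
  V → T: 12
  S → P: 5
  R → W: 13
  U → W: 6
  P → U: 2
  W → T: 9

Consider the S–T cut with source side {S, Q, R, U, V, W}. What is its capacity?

26

Edges leaving {S, Q, R, U, V, W}: S→P (5), V→T (12), W→T (9).
Cut capacity = 5 + 12 + 9 = 26.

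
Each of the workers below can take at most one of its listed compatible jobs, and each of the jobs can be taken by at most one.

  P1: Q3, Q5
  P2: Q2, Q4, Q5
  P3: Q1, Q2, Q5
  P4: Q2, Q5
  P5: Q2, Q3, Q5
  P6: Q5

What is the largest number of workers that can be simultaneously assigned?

Unit-capacity flow: source→left, listed edges, right→sink; max matching = max flow.
Augmenting path P1→Q3 (+1); matched 1.
Augmenting path P2→Q2 (+1); matched 2.
Augmenting path P3→Q1 (+1); matched 3.
Augmenting path P4→Q5 (+1); matched 4.
Augmenting path P5→Q2→P2→Q4 (+1); matched 5.
No augmenting path remains; maximum matching = 5.
König certificate: {P2, P3, Q2, Q3, Q5} is a vertex cover of size 5 (every listed pair touches it), so no matching can be larger.

5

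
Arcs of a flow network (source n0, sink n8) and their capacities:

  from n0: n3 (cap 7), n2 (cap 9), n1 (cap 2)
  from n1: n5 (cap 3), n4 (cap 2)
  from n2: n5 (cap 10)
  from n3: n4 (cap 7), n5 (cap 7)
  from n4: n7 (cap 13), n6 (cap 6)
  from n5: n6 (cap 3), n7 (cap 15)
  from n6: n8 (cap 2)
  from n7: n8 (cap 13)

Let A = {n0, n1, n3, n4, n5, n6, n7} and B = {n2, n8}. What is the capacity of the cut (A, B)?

Edges leaving {n0, n1, n3, n4, n5, n6, n7}: n0→n2 (9), n6→n8 (2), n7→n8 (13).
Cut capacity = 9 + 2 + 13 = 24.

24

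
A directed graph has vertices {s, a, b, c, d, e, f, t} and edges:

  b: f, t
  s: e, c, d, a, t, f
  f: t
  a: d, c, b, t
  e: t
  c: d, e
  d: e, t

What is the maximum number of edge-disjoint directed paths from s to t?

Assign every edge capacity 1; by Menger, the answer equals the max flow.
Path s→t (+1); total 1.
Path s→a→t (+1); total 2.
Path s→d→t (+1); total 3.
Path s→e→t (+1); total 4.
Path s→f→t (+1); total 5.
No residual s→t path; max flow = 5.
Certifying cut of size 5: {d→t, e→t, s→a, s→f, s→t}.

5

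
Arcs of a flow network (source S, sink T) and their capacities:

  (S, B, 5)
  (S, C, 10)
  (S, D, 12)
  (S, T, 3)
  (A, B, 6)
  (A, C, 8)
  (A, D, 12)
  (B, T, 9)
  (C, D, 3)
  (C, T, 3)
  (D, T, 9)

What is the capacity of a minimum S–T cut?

20

Augment S→T: bottleneck 3, flow now 3.
Augment S→B→T: bottleneck 5, flow now 8.
Augment S→C→T: bottleneck 3, flow now 11.
Augment S→D→T: bottleneck 9, flow now 20.
No augmenting path remains; maximum flow = 20.
By max-flow min-cut, the minimum cut capacity equals the max flow.
In the residual graph, reachable from S: {S, C, D}.
Min-cut edges: S→B (5), S→T (3), C→T (3), D→T (9); capacity 5 + 3 + 3 + 9 = 20.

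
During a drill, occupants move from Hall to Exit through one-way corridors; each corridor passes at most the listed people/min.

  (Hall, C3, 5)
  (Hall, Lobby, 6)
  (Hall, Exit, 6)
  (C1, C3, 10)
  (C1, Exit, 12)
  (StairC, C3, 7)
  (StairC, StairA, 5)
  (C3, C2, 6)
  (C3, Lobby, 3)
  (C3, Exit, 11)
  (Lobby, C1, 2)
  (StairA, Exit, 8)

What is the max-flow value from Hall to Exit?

13

Augment Hall→Exit: bottleneck 6, flow now 6.
Augment Hall→C3→Exit: bottleneck 5, flow now 11.
Augment Hall→Lobby→C1→Exit: bottleneck 2, flow now 13.
No augmenting path remains; maximum flow = 13.
In the residual graph, reachable from Hall: {Hall, Lobby}.
Min-cut edges: Hall→C3 (5), Hall→Exit (6), Lobby→C1 (2); capacity 5 + 6 + 2 = 13.
This cut is saturated, so no flow can exceed 13.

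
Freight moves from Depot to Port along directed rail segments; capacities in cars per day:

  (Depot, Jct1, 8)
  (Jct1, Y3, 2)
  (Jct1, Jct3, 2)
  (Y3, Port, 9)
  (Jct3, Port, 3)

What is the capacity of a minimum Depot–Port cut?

Augment Depot→Jct1→Y3→Port: bottleneck 2, flow now 2.
Augment Depot→Jct1→Jct3→Port: bottleneck 2, flow now 4.
No augmenting path remains; maximum flow = 4.
By max-flow min-cut, the minimum cut capacity equals the max flow.
In the residual graph, reachable from Depot: {Depot, Jct1}.
Min-cut edges: Jct1→Y3 (2), Jct1→Jct3 (2); capacity 2 + 2 = 4.

4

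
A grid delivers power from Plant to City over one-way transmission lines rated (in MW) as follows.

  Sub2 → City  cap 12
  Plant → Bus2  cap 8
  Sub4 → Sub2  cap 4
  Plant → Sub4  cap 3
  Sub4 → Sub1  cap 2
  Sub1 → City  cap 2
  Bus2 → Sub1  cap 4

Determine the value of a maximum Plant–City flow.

Augment Plant→Sub4→Sub1→City: bottleneck 2, flow now 2.
Augment Plant→Sub4→Sub2→City: bottleneck 1, flow now 3.
Augment Plant→Bus2→Sub1→Sub4→Sub2→City: bottleneck 2, flow now 5. (uses reverse residual edge)
No augmenting path remains; maximum flow = 5.
In the residual graph, reachable from Plant: {Plant, Bus2, Sub1}.
Min-cut edges: Plant→Sub4 (3), Sub1→City (2); capacity 3 + 2 = 5.
This cut is saturated, so no flow can exceed 5.

5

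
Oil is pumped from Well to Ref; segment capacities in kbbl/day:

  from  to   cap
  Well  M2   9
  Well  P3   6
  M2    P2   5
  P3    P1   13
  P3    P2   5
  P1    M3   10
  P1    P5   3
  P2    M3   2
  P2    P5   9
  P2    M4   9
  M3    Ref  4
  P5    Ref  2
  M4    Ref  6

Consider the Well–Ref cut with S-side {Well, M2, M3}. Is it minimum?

No — its capacity is 15, but the minimum cut has capacity 11.

Given cut capacity: 6 + 5 + 4 = 15.
Augment Well→M2→P2→M3→Ref: bottleneck 2, flow now 2.
Augment Well→M2→P2→P5→Ref: bottleneck 2, flow now 4.
Augment Well→M2→P2→M4→Ref: bottleneck 1, flow now 5.
Augment Well→P3→P1→M3→Ref: bottleneck 2, flow now 7.
Augment Well→P3→P2→M4→Ref: bottleneck 4, flow now 11.
No augmenting path remains; maximum flow = 11.
In the residual graph, reachable from Well: {Well, M2}.
Min-cut edges: Well→P3 (6), M2→P2 (5); capacity 6 + 5 = 11.
Cut capacity 15 exceeds the max flow 11, so it is not minimum.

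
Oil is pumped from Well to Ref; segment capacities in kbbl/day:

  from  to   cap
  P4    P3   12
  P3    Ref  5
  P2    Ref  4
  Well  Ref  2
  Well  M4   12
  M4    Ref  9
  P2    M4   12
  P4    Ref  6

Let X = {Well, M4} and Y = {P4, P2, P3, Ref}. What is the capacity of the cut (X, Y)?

Edges leaving {Well, M4}: Well→Ref (2), M4→Ref (9).
Cut capacity = 2 + 9 = 11.

11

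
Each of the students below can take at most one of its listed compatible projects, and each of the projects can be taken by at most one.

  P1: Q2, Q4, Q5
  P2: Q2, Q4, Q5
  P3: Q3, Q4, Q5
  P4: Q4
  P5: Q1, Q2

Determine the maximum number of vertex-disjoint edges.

5

Unit-capacity flow: source→left, listed edges, right→sink; max matching = max flow.
Augmenting path P1→Q2 (+1); matched 1.
Augmenting path P2→Q4 (+1); matched 2.
Augmenting path P3→Q3 (+1); matched 3.
Augmenting path P5→Q1 (+1); matched 4.
Augmenting path P4→Q4→P2→Q5 (+1); matched 5.
No augmenting path remains; maximum matching = 5.
König certificate: {P1, P2, P3, P4, P5} is a vertex cover of size 5 (every listed pair touches it), so no matching can be larger.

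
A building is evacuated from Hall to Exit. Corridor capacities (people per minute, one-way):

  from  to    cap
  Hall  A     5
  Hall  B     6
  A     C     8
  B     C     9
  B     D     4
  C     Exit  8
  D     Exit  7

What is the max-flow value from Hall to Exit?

11

Augment Hall→A→C→Exit: bottleneck 5, flow now 5.
Augment Hall→B→C→Exit: bottleneck 3, flow now 8.
Augment Hall→B→D→Exit: bottleneck 3, flow now 11.
No augmenting path remains; maximum flow = 11.
In the residual graph, reachable from Hall: {Hall}.
Min-cut edges: Hall→A (5), Hall→B (6); capacity 5 + 6 = 11.
This cut is saturated, so no flow can exceed 11.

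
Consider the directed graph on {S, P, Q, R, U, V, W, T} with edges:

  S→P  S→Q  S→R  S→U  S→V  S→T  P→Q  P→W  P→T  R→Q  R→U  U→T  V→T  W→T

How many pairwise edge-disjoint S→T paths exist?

Assign every edge capacity 1; by Menger, the answer equals the max flow.
Path S→T (+1); total 1.
Path S→P→T (+1); total 2.
Path S→U→T (+1); total 3.
Path S→V→T (+1); total 4.
No residual S→T path; max flow = 4.
Certifying cut of size 4: {S→P, S→T, S→V, U→T}.

4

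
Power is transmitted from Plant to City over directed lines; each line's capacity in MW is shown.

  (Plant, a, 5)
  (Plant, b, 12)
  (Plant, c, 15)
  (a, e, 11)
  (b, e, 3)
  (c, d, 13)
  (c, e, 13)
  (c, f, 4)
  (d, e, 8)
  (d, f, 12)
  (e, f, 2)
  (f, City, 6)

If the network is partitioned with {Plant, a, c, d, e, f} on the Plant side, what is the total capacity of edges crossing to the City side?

18

Edges leaving {Plant, a, c, d, e, f}: Plant→b (12), f→City (6).
Cut capacity = 12 + 6 = 18.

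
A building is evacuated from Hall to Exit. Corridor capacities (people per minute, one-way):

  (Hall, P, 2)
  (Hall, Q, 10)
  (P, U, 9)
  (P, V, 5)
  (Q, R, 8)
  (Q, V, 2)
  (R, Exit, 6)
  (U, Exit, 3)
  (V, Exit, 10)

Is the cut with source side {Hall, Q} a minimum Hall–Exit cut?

No — its capacity is 12, but the minimum cut has capacity 10.

Given cut capacity: 2 + 8 + 2 = 12.
Augment Hall→P→U→Exit: bottleneck 2, flow now 2.
Augment Hall→Q→R→Exit: bottleneck 6, flow now 8.
Augment Hall→Q→V→Exit: bottleneck 2, flow now 10.
No augmenting path remains; maximum flow = 10.
In the residual graph, reachable from Hall: {Hall, Q, R}.
Min-cut edges: Hall→P (2), Q→V (2), R→Exit (6); capacity 2 + 2 + 6 = 10.
Cut capacity 12 exceeds the max flow 10, so it is not minimum.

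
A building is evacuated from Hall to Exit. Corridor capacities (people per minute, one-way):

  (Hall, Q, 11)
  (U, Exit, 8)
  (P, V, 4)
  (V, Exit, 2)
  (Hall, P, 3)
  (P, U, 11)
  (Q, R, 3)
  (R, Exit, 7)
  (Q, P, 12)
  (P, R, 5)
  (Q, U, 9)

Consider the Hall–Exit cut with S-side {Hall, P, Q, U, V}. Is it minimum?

No — its capacity is 18, but the minimum cut has capacity 14.

Given cut capacity: 5 + 3 + 8 + 2 = 18.
Augment Hall→P→R→Exit: bottleneck 3, flow now 3.
Augment Hall→Q→R→Exit: bottleneck 3, flow now 6.
Augment Hall→Q→U→Exit: bottleneck 8, flow now 14.
No augmenting path remains; maximum flow = 14.
In the residual graph, reachable from Hall: {Hall}.
Min-cut edges: Hall→P (3), Hall→Q (11); capacity 3 + 11 = 14.
Cut capacity 18 exceeds the max flow 14, so it is not minimum.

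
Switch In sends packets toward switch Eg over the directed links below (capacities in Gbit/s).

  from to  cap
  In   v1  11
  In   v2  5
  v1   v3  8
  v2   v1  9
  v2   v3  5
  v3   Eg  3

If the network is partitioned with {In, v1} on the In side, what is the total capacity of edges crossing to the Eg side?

Edges leaving {In, v1}: In→v2 (5), v1→v3 (8).
Cut capacity = 5 + 8 = 13.

13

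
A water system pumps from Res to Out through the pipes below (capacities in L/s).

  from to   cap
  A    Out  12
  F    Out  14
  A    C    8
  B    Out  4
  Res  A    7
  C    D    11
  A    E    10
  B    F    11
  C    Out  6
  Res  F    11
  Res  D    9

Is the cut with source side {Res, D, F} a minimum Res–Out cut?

Given cut capacity: 7 + 14 = 21.
Augment Res→A→Out: bottleneck 7, flow now 7.
Augment Res→F→Out: bottleneck 11, flow now 18.
No augmenting path remains; maximum flow = 18.
In the residual graph, reachable from Res: {Res, D}.
Min-cut edges: Res→A (7), Res→F (11); capacity 7 + 11 = 18.
Cut capacity 21 exceeds the max flow 18, so it is not minimum.

No — its capacity is 21, but the minimum cut has capacity 18.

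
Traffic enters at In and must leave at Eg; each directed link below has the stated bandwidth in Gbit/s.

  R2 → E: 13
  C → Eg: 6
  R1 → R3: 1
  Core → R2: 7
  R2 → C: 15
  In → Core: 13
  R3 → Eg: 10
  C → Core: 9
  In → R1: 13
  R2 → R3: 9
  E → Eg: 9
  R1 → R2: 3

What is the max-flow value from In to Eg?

Augment In→R1→R3→Eg: bottleneck 1, flow now 1.
Augment In→R1→R2→E→Eg: bottleneck 3, flow now 4.
Augment In→Core→R2→E→Eg: bottleneck 6, flow now 10.
Augment In→Core→R2→C→Eg: bottleneck 1, flow now 11.
No augmenting path remains; maximum flow = 11.
In the residual graph, reachable from In: {In, R1, Core}.
Min-cut edges: R1→R2 (3), R1→R3 (1), Core→R2 (7); capacity 3 + 1 + 7 = 11.
This cut is saturated, so no flow can exceed 11.

11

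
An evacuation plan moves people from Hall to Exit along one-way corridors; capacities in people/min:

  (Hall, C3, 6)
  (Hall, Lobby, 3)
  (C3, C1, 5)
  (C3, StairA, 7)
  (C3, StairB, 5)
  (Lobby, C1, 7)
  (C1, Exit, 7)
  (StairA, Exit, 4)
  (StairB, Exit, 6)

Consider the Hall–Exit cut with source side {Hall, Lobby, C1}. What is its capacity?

Edges leaving {Hall, Lobby, C1}: Hall→C3 (6), C1→Exit (7).
Cut capacity = 6 + 7 = 13.

13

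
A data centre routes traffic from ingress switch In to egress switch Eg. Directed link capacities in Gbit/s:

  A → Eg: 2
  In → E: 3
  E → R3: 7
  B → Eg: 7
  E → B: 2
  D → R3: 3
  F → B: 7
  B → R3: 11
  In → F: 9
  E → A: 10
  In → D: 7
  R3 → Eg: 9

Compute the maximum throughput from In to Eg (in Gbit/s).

Augment In→F→B→Eg: bottleneck 7, flow now 7.
Augment In→D→R3→Eg: bottleneck 3, flow now 10.
Augment In→E→A→Eg: bottleneck 2, flow now 12.
Augment In→E→R3→Eg: bottleneck 1, flow now 13.
No augmenting path remains; maximum flow = 13.
In the residual graph, reachable from In: {In, F, D}.
Min-cut edges: In→E (3), F→B (7), D→R3 (3); capacity 3 + 7 + 3 = 13.
This cut is saturated, so no flow can exceed 13.

13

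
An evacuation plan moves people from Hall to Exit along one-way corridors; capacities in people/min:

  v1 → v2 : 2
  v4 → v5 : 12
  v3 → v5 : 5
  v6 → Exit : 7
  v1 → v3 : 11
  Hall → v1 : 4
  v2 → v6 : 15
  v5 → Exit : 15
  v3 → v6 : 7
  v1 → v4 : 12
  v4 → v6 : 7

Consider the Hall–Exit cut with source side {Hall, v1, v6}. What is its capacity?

32

Edges leaving {Hall, v1, v6}: v1→v2 (2), v1→v3 (11), v1→v4 (12), v6→Exit (7).
Cut capacity = 2 + 11 + 12 + 7 = 32.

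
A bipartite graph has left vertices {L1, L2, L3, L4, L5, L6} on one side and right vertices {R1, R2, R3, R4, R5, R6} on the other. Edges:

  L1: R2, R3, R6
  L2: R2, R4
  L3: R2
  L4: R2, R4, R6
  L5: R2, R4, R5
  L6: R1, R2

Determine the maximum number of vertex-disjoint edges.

Unit-capacity flow: source→left, listed edges, right→sink; max matching = max flow.
Augmenting path L1→R2 (+1); matched 1.
Augmenting path L2→R4 (+1); matched 2.
Augmenting path L4→R6 (+1); matched 3.
Augmenting path L5→R5 (+1); matched 4.
Augmenting path L6→R1 (+1); matched 5.
Augmenting path L3→R2→L1→R3 (+1); matched 6.
No augmenting path remains; maximum matching = 6.
König certificate: {L1, L2, L3, L4, L5, L6} is a vertex cover of size 6 (every listed pair touches it), so no matching can be larger.

6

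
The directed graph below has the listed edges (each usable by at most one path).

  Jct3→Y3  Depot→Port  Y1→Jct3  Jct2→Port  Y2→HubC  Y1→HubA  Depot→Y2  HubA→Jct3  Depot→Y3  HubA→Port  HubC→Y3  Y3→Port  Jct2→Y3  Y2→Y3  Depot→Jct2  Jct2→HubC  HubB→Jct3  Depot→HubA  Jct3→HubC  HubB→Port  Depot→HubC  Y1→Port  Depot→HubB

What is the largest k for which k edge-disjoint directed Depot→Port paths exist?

Assign every edge capacity 1; by Menger, the answer equals the max flow.
Path Depot→Port (+1); total 1.
Path Depot→HubB→Port (+1); total 2.
Path Depot→Jct2→Port (+1); total 3.
Path Depot→HubA→Port (+1); total 4.
Path Depot→Y3→Port (+1); total 5.
No residual Depot→Port path; max flow = 5.
Certifying cut of size 5: {Depot→HubA, Depot→HubB, Depot→Jct2, Depot→Port, Y3→Port}.

5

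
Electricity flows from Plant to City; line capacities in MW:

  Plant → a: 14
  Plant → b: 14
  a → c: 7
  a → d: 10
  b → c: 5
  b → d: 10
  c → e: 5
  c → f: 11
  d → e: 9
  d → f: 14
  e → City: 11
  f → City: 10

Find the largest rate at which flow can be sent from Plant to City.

21

Augment Plant→a→c→e→City: bottleneck 5, flow now 5.
Augment Plant→a→c→f→City: bottleneck 2, flow now 7.
Augment Plant→a→d→e→City: bottleneck 6, flow now 13.
Augment Plant→a→d→f→City: bottleneck 1, flow now 14.
Augment Plant→b→c→f→City: bottleneck 5, flow now 19.
Augment Plant→b→d→f→City: bottleneck 2, flow now 21.
No augmenting path remains; maximum flow = 21.
In the residual graph, reachable from Plant: {Plant, a, b, c, d, e, f}.
Min-cut edges: e→City (11), f→City (10); capacity 11 + 10 = 21.
This cut is saturated, so no flow can exceed 21.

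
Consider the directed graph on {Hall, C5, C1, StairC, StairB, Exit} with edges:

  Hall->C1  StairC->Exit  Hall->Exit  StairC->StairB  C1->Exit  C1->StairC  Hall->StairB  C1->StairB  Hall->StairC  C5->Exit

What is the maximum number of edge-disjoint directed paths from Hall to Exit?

3

Assign every edge capacity 1; by Menger, the answer equals the max flow.
Path Hall→Exit (+1); total 1.
Path Hall→C1→Exit (+1); total 2.
Path Hall→StairC→Exit (+1); total 3.
No residual Hall→Exit path; max flow = 3.
Certifying cut of size 3: {Hall→C1, Hall→Exit, Hall→StairC}.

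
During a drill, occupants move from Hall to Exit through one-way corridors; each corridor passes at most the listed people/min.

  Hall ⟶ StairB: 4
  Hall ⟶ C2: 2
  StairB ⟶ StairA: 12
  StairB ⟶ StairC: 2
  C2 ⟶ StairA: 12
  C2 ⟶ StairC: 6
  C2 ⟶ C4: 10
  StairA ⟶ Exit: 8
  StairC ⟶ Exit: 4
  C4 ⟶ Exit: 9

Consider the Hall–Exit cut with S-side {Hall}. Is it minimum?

Yes — it is a minimum cut (capacity 6).

Given cut capacity: 4 + 2 = 6.
Augment Hall→StairB→StairA→Exit: bottleneck 4, flow now 4.
Augment Hall→C2→StairA→Exit: bottleneck 2, flow now 6.
No augmenting path remains; maximum flow = 6.
Cut capacity 6 equals the max flow, so it is a minimum cut.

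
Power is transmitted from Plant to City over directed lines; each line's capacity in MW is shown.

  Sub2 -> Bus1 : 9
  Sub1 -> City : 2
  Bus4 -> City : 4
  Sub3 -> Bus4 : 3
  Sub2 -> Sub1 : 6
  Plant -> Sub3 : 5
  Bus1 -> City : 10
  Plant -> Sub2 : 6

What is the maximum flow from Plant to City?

9

Augment Plant→Sub3→Bus4→City: bottleneck 3, flow now 3.
Augment Plant→Sub2→Sub1→City: bottleneck 2, flow now 5.
Augment Plant→Sub2→Bus1→City: bottleneck 4, flow now 9.
No augmenting path remains; maximum flow = 9.
In the residual graph, reachable from Plant: {Plant, Sub3}.
Min-cut edges: Plant→Sub2 (6), Sub3→Bus4 (3); capacity 6 + 3 = 9.
This cut is saturated, so no flow can exceed 9.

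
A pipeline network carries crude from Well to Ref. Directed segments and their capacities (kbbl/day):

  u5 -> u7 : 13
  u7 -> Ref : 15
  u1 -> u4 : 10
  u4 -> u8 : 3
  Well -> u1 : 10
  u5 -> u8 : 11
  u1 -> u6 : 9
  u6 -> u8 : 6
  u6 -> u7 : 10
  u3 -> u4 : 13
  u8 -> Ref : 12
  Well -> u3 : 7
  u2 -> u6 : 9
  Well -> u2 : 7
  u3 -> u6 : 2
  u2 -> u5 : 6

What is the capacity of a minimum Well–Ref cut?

21

Augment Well→u1→u4→u8→Ref: bottleneck 3, flow now 3.
Augment Well→u1→u6→u7→Ref: bottleneck 7, flow now 10.
Augment Well→u2→u5→u7→Ref: bottleneck 6, flow now 16.
Augment Well→u2→u6→u7→Ref: bottleneck 1, flow now 17.
Augment Well→u3→u6→u7→Ref: bottleneck 1, flow now 18.
Augment Well→u3→u6→u8→Ref: bottleneck 1, flow now 19.
Augment Well→u3→u4→u1→u6→u8→Ref: bottleneck 2, flow now 21. (uses reverse residual edge)
No augmenting path remains; maximum flow = 21.
By max-flow min-cut, the minimum cut capacity equals the max flow.
In the residual graph, reachable from Well: {Well, u1, u3, u4}.
Min-cut edges: Well→u2 (7), u1→u6 (9), u3→u6 (2), u4→u8 (3); capacity 7 + 9 + 2 + 3 = 21.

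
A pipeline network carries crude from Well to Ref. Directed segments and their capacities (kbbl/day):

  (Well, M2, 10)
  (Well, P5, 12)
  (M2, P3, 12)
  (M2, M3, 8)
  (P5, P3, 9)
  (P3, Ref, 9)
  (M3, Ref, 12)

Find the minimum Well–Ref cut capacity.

17

Augment Well→M2→P3→Ref: bottleneck 9, flow now 9.
Augment Well→M2→M3→Ref: bottleneck 1, flow now 10.
Augment Well→P5→P3→M2→M3→Ref: bottleneck 7, flow now 17. (uses reverse residual edge)
No augmenting path remains; maximum flow = 17.
By max-flow min-cut, the minimum cut capacity equals the max flow.
In the residual graph, reachable from Well: {Well, M2, P5, P3}.
Min-cut edges: M2→M3 (8), P3→Ref (9); capacity 8 + 9 = 17.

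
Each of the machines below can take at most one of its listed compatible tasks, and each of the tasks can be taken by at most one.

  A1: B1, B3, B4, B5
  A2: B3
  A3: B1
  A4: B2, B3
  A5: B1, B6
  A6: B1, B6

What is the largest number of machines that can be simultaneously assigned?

Unit-capacity flow: source→left, listed edges, right→sink; max matching = max flow.
Augmenting path A1→B1 (+1); matched 1.
Augmenting path A2→B3 (+1); matched 2.
Augmenting path A4→B2 (+1); matched 3.
Augmenting path A5→B6 (+1); matched 4.
Augmenting path A3→B1→A1→B4 (+1); matched 5.
No augmenting path remains; maximum matching = 5.
König certificate: {A1, A2, A4, B1, B6} is a vertex cover of size 5 (every listed pair touches it), so no matching can be larger.

5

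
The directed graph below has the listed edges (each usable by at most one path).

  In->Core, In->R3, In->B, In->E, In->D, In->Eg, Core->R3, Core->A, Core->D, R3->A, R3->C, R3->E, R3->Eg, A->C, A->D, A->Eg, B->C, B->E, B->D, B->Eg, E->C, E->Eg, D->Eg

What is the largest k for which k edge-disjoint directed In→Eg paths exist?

6

Assign every edge capacity 1; by Menger, the answer equals the max flow.
Path In→Eg (+1); total 1.
Path In→R3→Eg (+1); total 2.
Path In→B→Eg (+1); total 3.
Path In→E→Eg (+1); total 4.
Path In→D→Eg (+1); total 5.
Path In→Core→A→Eg (+1); total 6.
No residual In→Eg path; max flow = 6.
Certifying cut of size 6: {In→B, In→Core, In→D, In→E, In→Eg, In→R3}.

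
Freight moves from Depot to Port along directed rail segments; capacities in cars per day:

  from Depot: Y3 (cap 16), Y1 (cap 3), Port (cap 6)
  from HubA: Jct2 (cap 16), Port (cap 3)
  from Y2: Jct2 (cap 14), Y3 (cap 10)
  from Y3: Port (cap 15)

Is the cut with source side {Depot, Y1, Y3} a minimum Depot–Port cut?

Yes — it is a minimum cut (capacity 21).

Given cut capacity: 6 + 15 = 21.
Augment Depot→Port: bottleneck 6, flow now 6.
Augment Depot→Y3→Port: bottleneck 15, flow now 21.
No augmenting path remains; maximum flow = 21.
Cut capacity 21 equals the max flow, so it is a minimum cut.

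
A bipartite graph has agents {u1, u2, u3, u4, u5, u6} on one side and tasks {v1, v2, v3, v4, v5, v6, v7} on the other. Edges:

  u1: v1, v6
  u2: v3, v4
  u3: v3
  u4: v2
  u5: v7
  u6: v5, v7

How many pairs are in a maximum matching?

6

Unit-capacity flow: source→left, listed edges, right→sink; max matching = max flow.
Augmenting path u1→v1 (+1); matched 1.
Augmenting path u2→v3 (+1); matched 2.
Augmenting path u4→v2 (+1); matched 3.
Augmenting path u5→v7 (+1); matched 4.
Augmenting path u6→v5 (+1); matched 5.
Augmenting path u3→v3→u2→v4 (+1); matched 6.
No augmenting path remains; maximum matching = 6.
König certificate: {u1, u2, u3, u4, u5, u6} is a vertex cover of size 6 (every listed pair touches it), so no matching can be larger.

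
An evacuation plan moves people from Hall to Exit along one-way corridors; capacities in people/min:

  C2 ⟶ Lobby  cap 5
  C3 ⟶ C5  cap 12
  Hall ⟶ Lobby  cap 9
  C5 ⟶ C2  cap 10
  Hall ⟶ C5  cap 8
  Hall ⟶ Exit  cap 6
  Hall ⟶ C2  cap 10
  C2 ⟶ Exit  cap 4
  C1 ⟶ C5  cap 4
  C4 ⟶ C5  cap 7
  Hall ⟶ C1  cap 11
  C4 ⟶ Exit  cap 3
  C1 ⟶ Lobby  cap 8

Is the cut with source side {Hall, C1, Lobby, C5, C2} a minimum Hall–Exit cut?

Given cut capacity: 6 + 4 = 10.
Augment Hall→Exit: bottleneck 6, flow now 6.
Augment Hall→C2→Exit: bottleneck 4, flow now 10.
No augmenting path remains; maximum flow = 10.
Cut capacity 10 equals the max flow, so it is a minimum cut.

Yes — it is a minimum cut (capacity 10).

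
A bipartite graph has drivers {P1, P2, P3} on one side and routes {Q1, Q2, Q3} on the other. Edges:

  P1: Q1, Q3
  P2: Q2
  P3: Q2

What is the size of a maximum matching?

Unit-capacity flow: source→left, listed edges, right→sink; max matching = max flow.
Augmenting path P1→Q1 (+1); matched 1.
Augmenting path P2→Q2 (+1); matched 2.
No augmenting path remains; maximum matching = 2.
König certificate: {P1, Q2} is a vertex cover of size 2 (every listed pair touches it), so no matching can be larger.

2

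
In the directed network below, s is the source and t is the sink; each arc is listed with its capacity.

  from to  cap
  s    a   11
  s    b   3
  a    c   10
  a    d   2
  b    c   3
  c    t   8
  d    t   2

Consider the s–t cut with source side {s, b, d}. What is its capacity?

Edges leaving {s, b, d}: s→a (11), b→c (3), d→t (2).
Cut capacity = 11 + 3 + 2 = 16.

16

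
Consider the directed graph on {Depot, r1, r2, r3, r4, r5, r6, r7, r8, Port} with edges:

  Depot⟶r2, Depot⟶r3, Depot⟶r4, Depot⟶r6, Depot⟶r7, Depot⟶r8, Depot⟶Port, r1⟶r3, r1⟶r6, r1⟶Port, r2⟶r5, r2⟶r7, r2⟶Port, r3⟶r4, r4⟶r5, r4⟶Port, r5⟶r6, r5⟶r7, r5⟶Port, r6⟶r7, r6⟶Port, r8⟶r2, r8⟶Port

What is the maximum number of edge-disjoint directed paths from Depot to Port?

6

Assign every edge capacity 1; by Menger, the answer equals the max flow.
Path Depot→Port (+1); total 1.
Path Depot→r2→Port (+1); total 2.
Path Depot→r4→Port (+1); total 3.
Path Depot→r6→Port (+1); total 4.
Path Depot→r8→Port (+1); total 5.
Path Depot→r3→r4→r5→Port (+1); total 6.
No residual Depot→Port path; max flow = 6.
Certifying cut of size 6: {Depot→Port, Depot→r2, Depot→r3, Depot→r4, Depot→r6, Depot→r8}.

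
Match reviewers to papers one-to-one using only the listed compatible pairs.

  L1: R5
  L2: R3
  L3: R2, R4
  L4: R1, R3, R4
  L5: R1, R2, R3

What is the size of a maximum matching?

Unit-capacity flow: source→left, listed edges, right→sink; max matching = max flow.
Augmenting path L1→R5 (+1); matched 1.
Augmenting path L2→R3 (+1); matched 2.
Augmenting path L3→R2 (+1); matched 3.
Augmenting path L4→R1 (+1); matched 4.
Augmenting path L5→R1→L4→R4 (+1); matched 5.
No augmenting path remains; maximum matching = 5.
König certificate: {L1, L2, L3, L4, L5} is a vertex cover of size 5 (every listed pair touches it), so no matching can be larger.

5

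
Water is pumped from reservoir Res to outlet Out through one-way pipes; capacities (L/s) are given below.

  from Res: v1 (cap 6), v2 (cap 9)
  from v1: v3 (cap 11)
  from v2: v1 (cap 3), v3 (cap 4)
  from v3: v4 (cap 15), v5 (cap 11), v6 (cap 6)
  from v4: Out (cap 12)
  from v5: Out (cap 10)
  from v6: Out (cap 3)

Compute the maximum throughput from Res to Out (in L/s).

13

Augment Res→v1→v3→v4→Out: bottleneck 6, flow now 6.
Augment Res→v2→v3→v4→Out: bottleneck 4, flow now 10.
Augment Res→v2→v1→v3→v4→Out: bottleneck 2, flow now 12.
Augment Res→v2→v1→v3→v5→Out: bottleneck 1, flow now 13.
No augmenting path remains; maximum flow = 13.
In the residual graph, reachable from Res: {Res, v2}.
Min-cut edges: Res→v1 (6), v2→v1 (3), v2→v3 (4); capacity 6 + 3 + 4 = 13.
This cut is saturated, so no flow can exceed 13.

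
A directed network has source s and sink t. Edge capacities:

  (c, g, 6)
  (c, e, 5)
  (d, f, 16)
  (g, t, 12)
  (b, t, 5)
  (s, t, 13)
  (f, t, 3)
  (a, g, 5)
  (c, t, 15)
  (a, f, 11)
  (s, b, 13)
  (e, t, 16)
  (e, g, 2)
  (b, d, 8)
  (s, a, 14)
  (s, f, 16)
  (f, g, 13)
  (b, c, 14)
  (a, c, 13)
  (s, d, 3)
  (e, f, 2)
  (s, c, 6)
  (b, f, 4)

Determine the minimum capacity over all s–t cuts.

53

Augment s→t: bottleneck 13, flow now 13.
Augment s→b→t: bottleneck 5, flow now 18.
Augment s→c→t: bottleneck 6, flow now 24.
Augment s→f→t: bottleneck 3, flow now 27.
Augment s→a→c→t: bottleneck 9, flow now 36.
Augment s→a→g→t: bottleneck 5, flow now 41.
Augment s→f→g→t: bottleneck 7, flow now 48.
Augment s→b→c→e→t: bottleneck 5, flow now 53.
No augmenting path remains; maximum flow = 53.
By max-flow min-cut, the minimum cut capacity equals the max flow.
In the residual graph, reachable from s: {s, a, b, c, d, f, g}.
Min-cut edges: s→t (13), b→t (5), c→e (5), c→t (15), f→t (3), g→t (12); capacity 13 + 5 + 5 + 15 + 3 + 12 = 53.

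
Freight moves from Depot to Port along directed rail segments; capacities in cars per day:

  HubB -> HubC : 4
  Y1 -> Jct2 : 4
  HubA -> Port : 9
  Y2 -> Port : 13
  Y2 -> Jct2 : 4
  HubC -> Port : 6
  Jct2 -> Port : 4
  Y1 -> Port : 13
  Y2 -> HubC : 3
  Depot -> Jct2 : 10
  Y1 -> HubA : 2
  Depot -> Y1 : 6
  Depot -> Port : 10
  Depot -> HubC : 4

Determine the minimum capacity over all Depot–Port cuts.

Augment Depot→Port: bottleneck 10, flow now 10.
Augment Depot→Y1→Port: bottleneck 6, flow now 16.
Augment Depot→Jct2→Port: bottleneck 4, flow now 20.
Augment Depot→HubC→Port: bottleneck 4, flow now 24.
No augmenting path remains; maximum flow = 24.
By max-flow min-cut, the minimum cut capacity equals the max flow.
In the residual graph, reachable from Depot: {Depot, Jct2}.
Min-cut edges: Depot→Y1 (6), Depot→HubC (4), Depot→Port (10), Jct2→Port (4); capacity 6 + 4 + 10 + 4 = 24.

24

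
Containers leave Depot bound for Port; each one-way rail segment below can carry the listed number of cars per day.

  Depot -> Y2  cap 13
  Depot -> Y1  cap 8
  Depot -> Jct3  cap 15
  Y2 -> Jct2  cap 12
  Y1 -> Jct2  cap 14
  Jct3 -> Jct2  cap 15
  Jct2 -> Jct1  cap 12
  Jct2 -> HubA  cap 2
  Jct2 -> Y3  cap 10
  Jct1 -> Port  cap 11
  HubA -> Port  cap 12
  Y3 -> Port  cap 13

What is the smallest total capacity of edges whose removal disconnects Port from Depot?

23

Augment Depot→Y2→Jct2→Jct1→Port: bottleneck 11, flow now 11.
Augment Depot→Y2→Jct2→HubA→Port: bottleneck 1, flow now 12.
Augment Depot→Y1→Jct2→HubA→Port: bottleneck 1, flow now 13.
Augment Depot→Y1→Jct2→Y3→Port: bottleneck 7, flow now 20.
Augment Depot→Jct3→Jct2→Y3→Port: bottleneck 3, flow now 23.
No augmenting path remains; maximum flow = 23.
By max-flow min-cut, the minimum cut capacity equals the max flow.
In the residual graph, reachable from Depot: {Depot, Y2, Y1, Jct3, Jct2, Jct1}.
Min-cut edges: Jct2→HubA (2), Jct2→Y3 (10), Jct1→Port (11); capacity 2 + 10 + 11 = 23.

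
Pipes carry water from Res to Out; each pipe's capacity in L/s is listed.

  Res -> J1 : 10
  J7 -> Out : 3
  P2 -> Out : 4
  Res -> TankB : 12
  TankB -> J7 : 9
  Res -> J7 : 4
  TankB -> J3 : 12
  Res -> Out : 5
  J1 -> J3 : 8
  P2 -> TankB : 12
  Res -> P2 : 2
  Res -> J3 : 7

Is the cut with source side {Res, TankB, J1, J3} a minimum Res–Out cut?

Given cut capacity: 2 + 4 + 5 + 9 = 20.
Augment Res→Out: bottleneck 5, flow now 5.
Augment Res→P2→Out: bottleneck 2, flow now 7.
Augment Res→J7→Out: bottleneck 3, flow now 10.
No augmenting path remains; maximum flow = 10.
In the residual graph, reachable from Res: {Res, TankB, J1, J7, J3}.
Min-cut edges: Res→P2 (2), Res→Out (5), J7→Out (3); capacity 2 + 5 + 3 = 10.
Cut capacity 20 exceeds the max flow 10, so it is not minimum.

No — its capacity is 20, but the minimum cut has capacity 10.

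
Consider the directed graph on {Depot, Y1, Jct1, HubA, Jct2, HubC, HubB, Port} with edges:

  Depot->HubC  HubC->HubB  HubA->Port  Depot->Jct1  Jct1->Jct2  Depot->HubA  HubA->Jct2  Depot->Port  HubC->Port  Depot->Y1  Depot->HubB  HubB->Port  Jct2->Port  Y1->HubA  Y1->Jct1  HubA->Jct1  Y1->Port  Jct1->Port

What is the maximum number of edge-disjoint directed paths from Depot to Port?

6

Assign every edge capacity 1; by Menger, the answer equals the max flow.
Path Depot→Port (+1); total 1.
Path Depot→Y1→Port (+1); total 2.
Path Depot→Jct1→Port (+1); total 3.
Path Depot→HubA→Port (+1); total 4.
Path Depot→HubC→Port (+1); total 5.
Path Depot→HubB→Port (+1); total 6.
No residual Depot→Port path; max flow = 6.
Certifying cut of size 6: {Depot→HubA, Depot→HubB, Depot→HubC, Depot→Jct1, Depot→Port, Depot→Y1}.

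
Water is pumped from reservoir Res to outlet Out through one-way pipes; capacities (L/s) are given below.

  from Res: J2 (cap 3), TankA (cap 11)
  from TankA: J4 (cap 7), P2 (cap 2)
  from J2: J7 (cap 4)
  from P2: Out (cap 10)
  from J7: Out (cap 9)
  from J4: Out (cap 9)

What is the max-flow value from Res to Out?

12

Augment Res→TankA→P2→Out: bottleneck 2, flow now 2.
Augment Res→TankA→J4→Out: bottleneck 7, flow now 9.
Augment Res→J2→J7→Out: bottleneck 3, flow now 12.
No augmenting path remains; maximum flow = 12.
In the residual graph, reachable from Res: {Res, TankA}.
Min-cut edges: Res→J2 (3), TankA→P2 (2), TankA→J4 (7); capacity 3 + 2 + 7 = 12.
This cut is saturated, so no flow can exceed 12.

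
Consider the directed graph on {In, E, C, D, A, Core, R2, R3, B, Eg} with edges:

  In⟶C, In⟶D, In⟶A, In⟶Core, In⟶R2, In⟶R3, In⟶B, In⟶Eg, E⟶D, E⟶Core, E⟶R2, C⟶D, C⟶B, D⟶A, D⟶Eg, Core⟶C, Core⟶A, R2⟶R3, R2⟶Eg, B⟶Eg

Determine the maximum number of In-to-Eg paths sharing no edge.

Assign every edge capacity 1; by Menger, the answer equals the max flow.
Path In→Eg (+1); total 1.
Path In→D→Eg (+1); total 2.
Path In→R2→Eg (+1); total 3.
Path In→B→Eg (+1); total 4.
No residual In→Eg path; max flow = 4.
Certifying cut of size 4: {B→Eg, D→Eg, In→Eg, In→R2}.

4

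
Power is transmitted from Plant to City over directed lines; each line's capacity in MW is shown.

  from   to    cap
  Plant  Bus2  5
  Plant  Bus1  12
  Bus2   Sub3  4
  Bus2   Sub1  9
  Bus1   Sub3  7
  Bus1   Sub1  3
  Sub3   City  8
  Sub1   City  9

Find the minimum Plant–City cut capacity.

15

Augment Plant→Bus2→Sub3→City: bottleneck 4, flow now 4.
Augment Plant→Bus2→Sub1→City: bottleneck 1, flow now 5.
Augment Plant→Bus1→Sub3→City: bottleneck 4, flow now 9.
Augment Plant→Bus1→Sub1→City: bottleneck 3, flow now 12.
Augment Plant→Bus1→Sub3→Bus2→Sub1→City: bottleneck 3, flow now 15. (uses reverse residual edge)
No augmenting path remains; maximum flow = 15.
By max-flow min-cut, the minimum cut capacity equals the max flow.
In the residual graph, reachable from Plant: {Plant, Bus1}.
Min-cut edges: Plant→Bus2 (5), Bus1→Sub3 (7), Bus1→Sub1 (3); capacity 5 + 7 + 3 = 15.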